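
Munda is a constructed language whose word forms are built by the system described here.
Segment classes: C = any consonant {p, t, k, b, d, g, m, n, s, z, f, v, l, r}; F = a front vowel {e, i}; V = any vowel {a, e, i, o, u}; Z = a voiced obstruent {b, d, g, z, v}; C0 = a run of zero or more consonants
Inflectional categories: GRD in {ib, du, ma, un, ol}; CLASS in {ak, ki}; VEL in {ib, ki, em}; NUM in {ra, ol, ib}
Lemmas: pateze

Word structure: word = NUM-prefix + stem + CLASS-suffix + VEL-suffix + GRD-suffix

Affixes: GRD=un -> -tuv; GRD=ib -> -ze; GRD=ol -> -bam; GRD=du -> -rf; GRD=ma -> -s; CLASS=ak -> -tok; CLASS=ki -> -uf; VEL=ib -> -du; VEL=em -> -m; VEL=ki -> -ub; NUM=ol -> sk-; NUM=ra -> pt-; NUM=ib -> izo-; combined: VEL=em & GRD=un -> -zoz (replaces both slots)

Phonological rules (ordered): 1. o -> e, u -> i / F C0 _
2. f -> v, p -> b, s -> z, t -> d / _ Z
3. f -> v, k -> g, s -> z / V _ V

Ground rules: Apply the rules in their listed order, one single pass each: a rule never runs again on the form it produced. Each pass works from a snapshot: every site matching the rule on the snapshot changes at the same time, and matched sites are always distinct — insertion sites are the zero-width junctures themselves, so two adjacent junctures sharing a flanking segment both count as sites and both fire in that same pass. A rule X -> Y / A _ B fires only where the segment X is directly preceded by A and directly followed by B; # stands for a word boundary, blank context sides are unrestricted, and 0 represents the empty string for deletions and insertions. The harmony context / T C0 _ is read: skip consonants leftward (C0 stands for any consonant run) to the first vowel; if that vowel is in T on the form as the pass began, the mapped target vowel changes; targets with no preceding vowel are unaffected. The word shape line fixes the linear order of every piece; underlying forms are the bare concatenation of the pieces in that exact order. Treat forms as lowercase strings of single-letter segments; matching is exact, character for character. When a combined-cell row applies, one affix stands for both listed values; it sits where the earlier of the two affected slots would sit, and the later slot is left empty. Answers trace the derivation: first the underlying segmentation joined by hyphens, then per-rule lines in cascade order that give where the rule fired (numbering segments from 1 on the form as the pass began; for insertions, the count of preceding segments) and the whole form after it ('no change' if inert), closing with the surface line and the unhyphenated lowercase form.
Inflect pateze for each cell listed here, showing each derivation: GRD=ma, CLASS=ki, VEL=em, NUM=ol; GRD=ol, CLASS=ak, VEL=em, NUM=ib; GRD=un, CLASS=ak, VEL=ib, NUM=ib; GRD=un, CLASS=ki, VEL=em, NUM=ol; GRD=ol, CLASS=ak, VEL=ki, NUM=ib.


cell GRD=ma, CLASS=ki, VEL=em, NUM=ol:
underlying: sk-pateze-uf-m-s
1. o -> e, u -> i / F C0 _: fires at position(s) 9: skpatezeifms
2. f -> v, p -> b, s -> z, t -> d / _ Z: no change
3. f -> v, k -> g, s -> z / V _ V: no change
surface: skpatezeifms

cell GRD=ol, CLASS=ak, VEL=em, NUM=ib:
underlying: izo-pateze-tok-m-bam
1. o -> e, u -> i / F C0 _: fires at position(s) 3, 11: izepatezetekmbam
2. f -> v, p -> b, s -> z, t -> d / _ Z: no change
3. f -> v, k -> g, s -> z / V _ V: no change
surface: izepatezetekmbam

cell GRD=un, CLASS=ak, VEL=ib, NUM=ib:
underlying: izo-pateze-tok-du-tuv
1. o -> e, u -> i / F C0 _: fires at position(s) 3, 11: izepatezetekdutuv
2. f -> v, p -> b, s -> z, t -> d / _ Z: no change
3. f -> v, k -> g, s -> z / V _ V: no change
surface: izepatezetekdutuv

cell GRD=un, CLASS=ki, VEL=em, NUM=ol:
underlying: sk-pateze-uf-zoz
1. o -> e, u -> i / F C0 _: fires at position(s) 9: skpatezeifzoz
2. f -> v, p -> b, s -> z, t -> d / _ Z: fires at position(s) 10: skpatezeivzoz
3. f -> v, k -> g, s -> z / V _ V: no change
surface: skpatezeivzoz

cell GRD=ol, CLASS=ak, VEL=ki, NUM=ib:
underlying: izo-pateze-tok-ub-bam
1. o -> e, u -> i / F C0 _: fires at position(s) 3, 11: izepatezetekubbam
2. f -> v, p -> b, s -> z, t -> d / _ Z: no change
3. f -> v, k -> g, s -> z / V _ V: fires at position(s) 12: izepatezetegubbam
surface: izepatezetegubbam


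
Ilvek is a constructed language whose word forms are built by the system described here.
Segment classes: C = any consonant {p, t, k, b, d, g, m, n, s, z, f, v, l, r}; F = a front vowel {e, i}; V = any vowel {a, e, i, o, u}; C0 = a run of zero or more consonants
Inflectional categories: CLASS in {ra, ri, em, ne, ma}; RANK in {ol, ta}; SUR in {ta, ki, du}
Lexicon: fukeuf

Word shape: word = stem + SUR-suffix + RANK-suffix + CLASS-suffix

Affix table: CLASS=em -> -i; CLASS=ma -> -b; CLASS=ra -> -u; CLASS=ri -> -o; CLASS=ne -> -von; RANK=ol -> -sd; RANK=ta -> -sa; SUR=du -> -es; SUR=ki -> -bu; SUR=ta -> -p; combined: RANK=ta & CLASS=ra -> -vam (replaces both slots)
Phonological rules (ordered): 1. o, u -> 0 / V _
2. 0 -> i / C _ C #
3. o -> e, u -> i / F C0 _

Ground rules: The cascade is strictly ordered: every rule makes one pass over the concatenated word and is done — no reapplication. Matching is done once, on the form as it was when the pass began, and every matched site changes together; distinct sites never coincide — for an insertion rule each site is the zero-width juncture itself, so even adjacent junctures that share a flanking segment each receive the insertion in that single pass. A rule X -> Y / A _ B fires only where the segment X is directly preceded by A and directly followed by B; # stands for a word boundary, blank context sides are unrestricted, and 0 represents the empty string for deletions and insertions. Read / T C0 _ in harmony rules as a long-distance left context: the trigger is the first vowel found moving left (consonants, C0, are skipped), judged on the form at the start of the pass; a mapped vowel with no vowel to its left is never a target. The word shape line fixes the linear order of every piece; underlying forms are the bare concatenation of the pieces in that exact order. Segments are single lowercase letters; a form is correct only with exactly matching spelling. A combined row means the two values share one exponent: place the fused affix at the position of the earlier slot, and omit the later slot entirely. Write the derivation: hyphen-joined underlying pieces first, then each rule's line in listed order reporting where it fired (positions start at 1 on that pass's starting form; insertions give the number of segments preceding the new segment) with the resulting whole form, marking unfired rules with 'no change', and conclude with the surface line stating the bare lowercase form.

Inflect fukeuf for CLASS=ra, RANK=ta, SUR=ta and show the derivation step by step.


underlying: fukeuf-p-vam
1. o, u -> 0 / V _: fires at position(s) 5: fukefpvam
2. 0 -> i / C _ C #: no change
3. o -> e, u -> i / F C0 _: no change
surface: fukefpvam


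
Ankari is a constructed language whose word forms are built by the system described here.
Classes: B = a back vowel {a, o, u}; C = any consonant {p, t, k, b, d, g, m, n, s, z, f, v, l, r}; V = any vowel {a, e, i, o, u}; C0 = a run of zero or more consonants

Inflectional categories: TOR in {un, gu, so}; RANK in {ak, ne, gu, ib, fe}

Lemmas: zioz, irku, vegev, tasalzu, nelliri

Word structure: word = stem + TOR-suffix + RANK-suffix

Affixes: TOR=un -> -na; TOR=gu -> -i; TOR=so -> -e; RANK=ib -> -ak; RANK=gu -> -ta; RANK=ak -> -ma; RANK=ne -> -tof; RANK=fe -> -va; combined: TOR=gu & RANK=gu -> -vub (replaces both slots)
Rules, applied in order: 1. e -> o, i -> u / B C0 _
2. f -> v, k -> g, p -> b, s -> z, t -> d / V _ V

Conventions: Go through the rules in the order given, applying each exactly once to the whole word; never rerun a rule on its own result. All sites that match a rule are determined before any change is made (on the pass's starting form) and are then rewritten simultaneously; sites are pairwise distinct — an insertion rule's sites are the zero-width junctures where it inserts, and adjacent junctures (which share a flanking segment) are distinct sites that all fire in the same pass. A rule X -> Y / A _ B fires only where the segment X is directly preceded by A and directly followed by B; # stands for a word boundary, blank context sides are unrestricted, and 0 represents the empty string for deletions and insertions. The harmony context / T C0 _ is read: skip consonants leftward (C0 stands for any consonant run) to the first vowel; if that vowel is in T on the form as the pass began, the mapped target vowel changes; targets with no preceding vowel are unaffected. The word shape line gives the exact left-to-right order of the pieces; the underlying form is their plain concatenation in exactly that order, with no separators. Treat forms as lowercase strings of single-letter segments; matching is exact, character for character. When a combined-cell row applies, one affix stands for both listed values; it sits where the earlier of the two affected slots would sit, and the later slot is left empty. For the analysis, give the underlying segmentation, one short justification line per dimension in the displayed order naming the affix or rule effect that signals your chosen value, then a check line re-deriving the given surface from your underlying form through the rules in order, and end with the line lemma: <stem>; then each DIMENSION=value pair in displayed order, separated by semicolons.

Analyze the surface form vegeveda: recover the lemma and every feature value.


underlying: vegev-e-ta
TOR=so - signalled by the affix -e
RANK=gu - signalled by the affix -ta
check: vegeveta -> vegeveta -> vegeveda
lemma: vegev; TOR=so; RANK=gu


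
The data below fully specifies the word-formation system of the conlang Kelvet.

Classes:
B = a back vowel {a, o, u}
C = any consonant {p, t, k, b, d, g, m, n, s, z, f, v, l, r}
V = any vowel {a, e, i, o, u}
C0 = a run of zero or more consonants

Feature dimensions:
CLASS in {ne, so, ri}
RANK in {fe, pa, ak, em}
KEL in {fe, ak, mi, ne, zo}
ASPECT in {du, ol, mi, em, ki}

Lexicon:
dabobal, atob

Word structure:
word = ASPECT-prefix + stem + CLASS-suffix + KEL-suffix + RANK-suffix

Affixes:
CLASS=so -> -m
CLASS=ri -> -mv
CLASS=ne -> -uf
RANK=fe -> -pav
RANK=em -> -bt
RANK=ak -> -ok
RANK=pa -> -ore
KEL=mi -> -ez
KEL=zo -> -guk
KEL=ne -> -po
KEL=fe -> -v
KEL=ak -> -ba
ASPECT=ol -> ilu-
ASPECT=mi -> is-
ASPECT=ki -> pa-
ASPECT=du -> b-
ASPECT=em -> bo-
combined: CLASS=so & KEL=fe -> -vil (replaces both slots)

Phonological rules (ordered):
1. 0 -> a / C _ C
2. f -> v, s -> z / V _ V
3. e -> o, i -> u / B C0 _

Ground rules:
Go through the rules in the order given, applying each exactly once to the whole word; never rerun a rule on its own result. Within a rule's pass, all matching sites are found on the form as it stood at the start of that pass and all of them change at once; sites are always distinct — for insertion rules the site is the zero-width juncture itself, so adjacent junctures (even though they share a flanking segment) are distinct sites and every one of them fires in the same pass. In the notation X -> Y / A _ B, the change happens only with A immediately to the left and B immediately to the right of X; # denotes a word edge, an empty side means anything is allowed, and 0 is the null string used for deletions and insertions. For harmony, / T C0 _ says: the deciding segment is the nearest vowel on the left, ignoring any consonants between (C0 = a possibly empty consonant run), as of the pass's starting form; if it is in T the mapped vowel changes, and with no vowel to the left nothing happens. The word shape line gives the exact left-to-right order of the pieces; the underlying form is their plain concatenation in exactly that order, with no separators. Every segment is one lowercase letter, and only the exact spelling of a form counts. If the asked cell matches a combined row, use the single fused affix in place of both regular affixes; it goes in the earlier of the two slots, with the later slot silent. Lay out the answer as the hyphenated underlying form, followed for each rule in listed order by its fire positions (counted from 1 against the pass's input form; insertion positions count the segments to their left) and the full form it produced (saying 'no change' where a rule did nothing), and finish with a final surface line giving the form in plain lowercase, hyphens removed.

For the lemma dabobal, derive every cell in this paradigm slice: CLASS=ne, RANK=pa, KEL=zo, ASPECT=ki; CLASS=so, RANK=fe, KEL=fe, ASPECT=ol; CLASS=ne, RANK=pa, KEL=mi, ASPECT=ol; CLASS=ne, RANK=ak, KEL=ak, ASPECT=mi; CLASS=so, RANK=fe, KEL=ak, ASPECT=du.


cell CLASS=ne, RANK=pa, KEL=zo, ASPECT=ki:
underlying: pa-dabobal-uf-guk-ore
1. 0 -> a / C _ C: inserts after position(s) 11: padabobalufagukore
2. f -> v, s -> z / V _ V: fires at position(s) 11: padabobaluvagukore
3. e -> o, i -> u / B C0 _: fires at position(s) 18: padabobaluvagukoro
surface: padabobaluvagukoro

cell CLASS=so, RANK=fe, KEL=fe, ASPECT=ol:
underlying: ilu-dabobal-vil-pav
1. 0 -> a / C _ C: inserts after position(s) 10, 13: iludabobalavilapav
2. f -> v, s -> z / V _ V: no change
3. e -> o, i -> u / B C0 _: fires at position(s) 13: iludabobalavulapav
surface: iludabobalavulapav

cell CLASS=ne, RANK=pa, KEL=mi, ASPECT=ol:
underlying: ilu-dabobal-uf-ez-ore
1. 0 -> a / C _ C: no change
2. f -> v, s -> z / V _ V: fires at position(s) 12: iludabobaluvezore
3. e -> o, i -> u / B C0 _: fires at position(s) 13, 17: iludabobaluvozoro
surface: iludabobaluvozoro

cell CLASS=ne, RANK=ak, KEL=ak, ASPECT=mi:
underlying: is-dabobal-uf-ba-ok
1. 0 -> a / C _ C: inserts after position(s) 2, 11: isadabobalufabaok
2. f -> v, s -> z / V _ V: fires at position(s) 2, 12: izadabobaluvabaok
3. e -> o, i -> u / B C0 _: no change
surface: izadabobaluvabaok

cell CLASS=so, RANK=fe, KEL=ak, ASPECT=du:
underlying: b-dabobal-m-ba-pav
1. 0 -> a / C _ C: inserts after position(s) 1, 8, 9: badabobalamabapav
2. f -> v, s -> z / V _ V: no change
3. e -> o, i -> u / B C0 _: no change
surface: badabobalamabapav


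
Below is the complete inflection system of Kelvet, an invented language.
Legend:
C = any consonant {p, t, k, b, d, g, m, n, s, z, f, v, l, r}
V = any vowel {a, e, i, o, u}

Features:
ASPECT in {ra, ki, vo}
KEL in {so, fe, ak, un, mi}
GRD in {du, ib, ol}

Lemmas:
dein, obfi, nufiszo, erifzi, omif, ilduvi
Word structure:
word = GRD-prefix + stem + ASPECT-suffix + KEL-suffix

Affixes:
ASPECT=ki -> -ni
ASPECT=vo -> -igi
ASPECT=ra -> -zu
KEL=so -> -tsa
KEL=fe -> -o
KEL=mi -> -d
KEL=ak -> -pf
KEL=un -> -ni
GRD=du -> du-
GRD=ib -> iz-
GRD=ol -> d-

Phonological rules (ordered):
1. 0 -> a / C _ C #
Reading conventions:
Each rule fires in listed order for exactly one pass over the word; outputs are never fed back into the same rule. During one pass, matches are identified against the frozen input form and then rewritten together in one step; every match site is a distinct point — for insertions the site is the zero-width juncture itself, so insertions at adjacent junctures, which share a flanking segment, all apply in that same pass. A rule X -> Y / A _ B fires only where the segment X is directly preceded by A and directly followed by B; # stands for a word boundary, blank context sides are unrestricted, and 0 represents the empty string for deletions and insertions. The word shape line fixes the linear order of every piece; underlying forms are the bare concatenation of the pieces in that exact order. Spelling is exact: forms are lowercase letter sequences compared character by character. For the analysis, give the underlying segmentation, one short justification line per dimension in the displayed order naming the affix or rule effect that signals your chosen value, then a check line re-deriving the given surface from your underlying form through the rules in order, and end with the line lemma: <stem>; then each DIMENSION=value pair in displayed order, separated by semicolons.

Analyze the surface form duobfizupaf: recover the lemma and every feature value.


underlying: du-obfi-zu-pf
ASPECT=ra - signalled by the affix -zu
KEL=ak - signalled by the affix -pf
GRD=du - signalled by the affix du-
check: duobfizupf -> duobfizupaf
lemma: obfi; ASPECT=ra; KEL=ak; GRD=du


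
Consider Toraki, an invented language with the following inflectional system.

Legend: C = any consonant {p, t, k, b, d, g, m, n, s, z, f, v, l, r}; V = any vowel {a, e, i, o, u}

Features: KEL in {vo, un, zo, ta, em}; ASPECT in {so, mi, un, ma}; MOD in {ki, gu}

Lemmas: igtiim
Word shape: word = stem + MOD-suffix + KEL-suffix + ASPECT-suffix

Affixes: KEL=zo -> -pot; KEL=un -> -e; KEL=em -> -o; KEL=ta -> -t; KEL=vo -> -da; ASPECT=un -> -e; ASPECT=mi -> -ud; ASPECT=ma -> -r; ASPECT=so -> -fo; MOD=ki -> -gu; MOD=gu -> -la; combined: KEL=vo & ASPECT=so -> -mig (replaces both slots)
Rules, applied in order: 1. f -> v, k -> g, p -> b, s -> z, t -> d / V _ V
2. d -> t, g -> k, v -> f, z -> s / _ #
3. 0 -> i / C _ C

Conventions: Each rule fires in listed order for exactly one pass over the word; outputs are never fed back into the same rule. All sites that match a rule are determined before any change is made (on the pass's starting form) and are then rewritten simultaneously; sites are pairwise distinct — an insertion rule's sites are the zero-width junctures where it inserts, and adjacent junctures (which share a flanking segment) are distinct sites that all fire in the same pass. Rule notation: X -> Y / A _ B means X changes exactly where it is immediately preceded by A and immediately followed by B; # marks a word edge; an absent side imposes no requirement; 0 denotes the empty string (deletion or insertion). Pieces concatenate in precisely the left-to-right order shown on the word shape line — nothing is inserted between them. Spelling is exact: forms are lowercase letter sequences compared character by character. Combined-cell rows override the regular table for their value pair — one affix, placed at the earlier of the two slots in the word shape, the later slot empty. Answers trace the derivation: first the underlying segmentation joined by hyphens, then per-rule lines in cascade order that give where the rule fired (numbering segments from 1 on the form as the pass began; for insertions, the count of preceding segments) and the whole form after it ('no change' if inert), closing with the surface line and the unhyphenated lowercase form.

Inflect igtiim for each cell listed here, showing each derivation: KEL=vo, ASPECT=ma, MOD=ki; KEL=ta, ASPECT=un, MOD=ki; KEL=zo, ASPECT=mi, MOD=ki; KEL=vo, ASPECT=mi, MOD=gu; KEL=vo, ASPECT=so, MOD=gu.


cell KEL=vo, ASPECT=ma, MOD=ki:
underlying: igtiim-gu-da-r
1. f -> v, k -> g, p -> b, s -> z, t -> d / V _ V: no change
2. d -> t, g -> k, v -> f, z -> s / _ #: no change
3. 0 -> i / C _ C: inserts after position(s) 2, 6: igitiimigudar
surface: igitiimigudar

cell KEL=ta, ASPECT=un, MOD=ki:
underlying: igtiim-gu-t-e
1. f -> v, k -> g, p -> b, s -> z, t -> d / V _ V: fires at position(s) 9: igtiimgude
2. d -> t, g -> k, v -> f, z -> s / _ #: no change
3. 0 -> i / C _ C: inserts after position(s) 2, 6: igitiimigude
surface: igitiimigude

cell KEL=zo, ASPECT=mi, MOD=ki:
underlying: igtiim-gu-pot-ud
1. f -> v, k -> g, p -> b, s -> z, t -> d / V _ V: fires at position(s) 9, 11: igtiimgubodud
2. d -> t, g -> k, v -> f, z -> s / _ #: fires at position(s) 13: igtiimgubodut
3. 0 -> i / C _ C: inserts after position(s) 2, 6: igitiimigubodut
surface: igitiimigubodut

cell KEL=vo, ASPECT=mi, MOD=gu:
underlying: igtiim-la-da-ud
1. f -> v, k -> g, p -> b, s -> z, t -> d / V _ V: no change
2. d -> t, g -> k, v -> f, z -> s / _ #: fires at position(s) 12: igtiimladaut
3. 0 -> i / C _ C: inserts after position(s) 2, 6: igitiimiladaut
surface: igitiimiladaut

cell KEL=vo, ASPECT=so, MOD=gu:
underlying: igtiim-la-mig
1. f -> v, k -> g, p -> b, s -> z, t -> d / V _ V: no change
2. d -> t, g -> k, v -> f, z -> s / _ #: fires at position(s) 11: igtiimlamik
3. 0 -> i / C _ C: inserts after position(s) 2, 6: igitiimilamik
surface: igitiimilamik


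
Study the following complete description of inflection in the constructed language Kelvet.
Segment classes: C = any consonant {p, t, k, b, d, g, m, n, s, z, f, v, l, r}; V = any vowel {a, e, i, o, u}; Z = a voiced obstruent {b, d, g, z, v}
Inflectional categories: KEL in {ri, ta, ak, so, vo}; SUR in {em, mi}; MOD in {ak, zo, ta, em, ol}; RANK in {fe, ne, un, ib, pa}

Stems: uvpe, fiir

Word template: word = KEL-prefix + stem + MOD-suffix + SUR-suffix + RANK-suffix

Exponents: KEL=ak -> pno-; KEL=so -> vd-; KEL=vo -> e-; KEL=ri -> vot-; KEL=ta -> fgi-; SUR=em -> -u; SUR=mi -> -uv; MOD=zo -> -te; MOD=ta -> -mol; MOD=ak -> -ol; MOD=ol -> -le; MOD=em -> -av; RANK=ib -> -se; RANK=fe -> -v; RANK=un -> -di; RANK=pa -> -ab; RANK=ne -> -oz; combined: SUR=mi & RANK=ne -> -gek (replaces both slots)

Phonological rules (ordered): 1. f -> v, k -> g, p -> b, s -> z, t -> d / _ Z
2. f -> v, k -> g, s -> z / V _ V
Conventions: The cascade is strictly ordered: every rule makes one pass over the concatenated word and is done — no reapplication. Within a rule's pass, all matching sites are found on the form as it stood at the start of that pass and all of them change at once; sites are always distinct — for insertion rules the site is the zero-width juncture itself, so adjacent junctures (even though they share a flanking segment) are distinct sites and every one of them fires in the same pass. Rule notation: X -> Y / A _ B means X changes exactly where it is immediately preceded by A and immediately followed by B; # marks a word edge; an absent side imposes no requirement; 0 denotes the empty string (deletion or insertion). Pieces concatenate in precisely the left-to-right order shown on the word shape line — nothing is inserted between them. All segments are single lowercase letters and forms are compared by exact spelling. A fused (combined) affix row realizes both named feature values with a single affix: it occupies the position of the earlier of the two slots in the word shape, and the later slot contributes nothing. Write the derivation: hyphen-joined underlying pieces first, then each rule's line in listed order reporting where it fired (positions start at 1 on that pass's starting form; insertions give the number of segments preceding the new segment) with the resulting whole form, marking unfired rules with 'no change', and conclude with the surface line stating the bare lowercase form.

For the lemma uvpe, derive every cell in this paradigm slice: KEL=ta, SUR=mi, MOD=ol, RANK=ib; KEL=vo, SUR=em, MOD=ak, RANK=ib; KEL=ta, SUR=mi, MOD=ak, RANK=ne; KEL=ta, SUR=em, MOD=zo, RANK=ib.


cell KEL=ta, SUR=mi, MOD=ol, RANK=ib:
underlying: fgi-uvpe-le-uv-se
1. f -> v, k -> g, p -> b, s -> z, t -> d / _ Z: fires at position(s) 1: vgiuvpeleuvse
2. f -> v, k -> g, s -> z / V _ V: no change
surface: vgiuvpeleuvse

cell KEL=vo, SUR=em, MOD=ak, RANK=ib:
underlying: e-uvpe-ol-u-se
1. f -> v, k -> g, p -> b, s -> z, t -> d / _ Z: no change
2. f -> v, k -> g, s -> z / V _ V: fires at position(s) 9: euvpeoluze
surface: euvpeoluze

cell KEL=ta, SUR=mi, MOD=ak, RANK=ne:
underlying: fgi-uvpe-ol-gek
1. f -> v, k -> g, p -> b, s -> z, t -> d / _ Z: fires at position(s) 1: vgiuvpeolgek
2. f -> v, k -> g, s -> z / V _ V: no change
surface: vgiuvpeolgek

cell KEL=ta, SUR=em, MOD=zo, RANK=ib:
underlying: fgi-uvpe-te-u-se
1. f -> v, k -> g, p -> b, s -> z, t -> d / _ Z: fires at position(s) 1: vgiuvpeteuse
2. f -> v, k -> g, s -> z / V _ V: fires at position(s) 11: vgiuvpeteuze
surface: vgiuvpeteuze


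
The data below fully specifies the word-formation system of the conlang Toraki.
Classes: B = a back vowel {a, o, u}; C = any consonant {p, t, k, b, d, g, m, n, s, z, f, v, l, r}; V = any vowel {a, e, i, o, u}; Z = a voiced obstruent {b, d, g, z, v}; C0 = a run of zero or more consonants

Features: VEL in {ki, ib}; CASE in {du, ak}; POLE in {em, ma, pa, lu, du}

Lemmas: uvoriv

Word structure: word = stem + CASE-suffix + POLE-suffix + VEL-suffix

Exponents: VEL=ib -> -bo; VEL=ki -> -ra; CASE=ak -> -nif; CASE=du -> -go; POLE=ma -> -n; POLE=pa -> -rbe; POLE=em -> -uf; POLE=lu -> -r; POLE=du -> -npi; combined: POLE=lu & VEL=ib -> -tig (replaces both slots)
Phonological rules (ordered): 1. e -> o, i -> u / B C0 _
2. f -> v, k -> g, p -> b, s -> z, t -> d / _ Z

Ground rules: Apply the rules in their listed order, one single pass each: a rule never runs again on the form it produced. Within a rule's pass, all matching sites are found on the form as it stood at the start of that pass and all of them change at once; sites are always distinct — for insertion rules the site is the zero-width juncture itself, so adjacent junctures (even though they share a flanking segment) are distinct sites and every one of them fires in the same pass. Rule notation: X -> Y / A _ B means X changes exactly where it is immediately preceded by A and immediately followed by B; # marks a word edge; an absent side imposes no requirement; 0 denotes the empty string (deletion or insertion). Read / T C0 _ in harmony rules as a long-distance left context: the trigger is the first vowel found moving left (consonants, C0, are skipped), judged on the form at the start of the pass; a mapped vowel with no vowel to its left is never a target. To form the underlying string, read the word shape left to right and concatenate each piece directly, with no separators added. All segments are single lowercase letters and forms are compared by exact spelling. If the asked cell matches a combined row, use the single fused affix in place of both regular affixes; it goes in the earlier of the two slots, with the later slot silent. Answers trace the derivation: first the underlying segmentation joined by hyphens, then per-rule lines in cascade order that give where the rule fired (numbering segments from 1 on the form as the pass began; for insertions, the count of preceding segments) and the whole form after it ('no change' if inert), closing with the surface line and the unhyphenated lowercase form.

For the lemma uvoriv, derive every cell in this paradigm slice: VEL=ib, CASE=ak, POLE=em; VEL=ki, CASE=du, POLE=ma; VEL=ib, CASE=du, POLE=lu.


cell VEL=ib, CASE=ak, POLE=em:
underlying: uvoriv-nif-uf-bo
1. e -> o, i -> u / B C0 _: fires at position(s) 5: uvoruvnifufbo
2. f -> v, k -> g, p -> b, s -> z, t -> d / _ Z: fires at position(s) 11: uvoruvnifuvbo
surface: uvoruvnifuvbo

cell VEL=ki, CASE=du, POLE=ma:
underlying: uvoriv-go-n-ra
1. e -> o, i -> u / B C0 _: fires at position(s) 5: uvoruvgonra
2. f -> v, k -> g, p -> b, s -> z, t -> d / _ Z: no change
surface: uvoruvgonra

cell VEL=ib, CASE=du, POLE=lu:
underlying: uvoriv-go-tig
1. e -> o, i -> u / B C0 _: fires at position(s) 5, 10: uvoruvgotug
2. f -> v, k -> g, p -> b, s -> z, t -> d / _ Z: no change
surface: uvoruvgotug


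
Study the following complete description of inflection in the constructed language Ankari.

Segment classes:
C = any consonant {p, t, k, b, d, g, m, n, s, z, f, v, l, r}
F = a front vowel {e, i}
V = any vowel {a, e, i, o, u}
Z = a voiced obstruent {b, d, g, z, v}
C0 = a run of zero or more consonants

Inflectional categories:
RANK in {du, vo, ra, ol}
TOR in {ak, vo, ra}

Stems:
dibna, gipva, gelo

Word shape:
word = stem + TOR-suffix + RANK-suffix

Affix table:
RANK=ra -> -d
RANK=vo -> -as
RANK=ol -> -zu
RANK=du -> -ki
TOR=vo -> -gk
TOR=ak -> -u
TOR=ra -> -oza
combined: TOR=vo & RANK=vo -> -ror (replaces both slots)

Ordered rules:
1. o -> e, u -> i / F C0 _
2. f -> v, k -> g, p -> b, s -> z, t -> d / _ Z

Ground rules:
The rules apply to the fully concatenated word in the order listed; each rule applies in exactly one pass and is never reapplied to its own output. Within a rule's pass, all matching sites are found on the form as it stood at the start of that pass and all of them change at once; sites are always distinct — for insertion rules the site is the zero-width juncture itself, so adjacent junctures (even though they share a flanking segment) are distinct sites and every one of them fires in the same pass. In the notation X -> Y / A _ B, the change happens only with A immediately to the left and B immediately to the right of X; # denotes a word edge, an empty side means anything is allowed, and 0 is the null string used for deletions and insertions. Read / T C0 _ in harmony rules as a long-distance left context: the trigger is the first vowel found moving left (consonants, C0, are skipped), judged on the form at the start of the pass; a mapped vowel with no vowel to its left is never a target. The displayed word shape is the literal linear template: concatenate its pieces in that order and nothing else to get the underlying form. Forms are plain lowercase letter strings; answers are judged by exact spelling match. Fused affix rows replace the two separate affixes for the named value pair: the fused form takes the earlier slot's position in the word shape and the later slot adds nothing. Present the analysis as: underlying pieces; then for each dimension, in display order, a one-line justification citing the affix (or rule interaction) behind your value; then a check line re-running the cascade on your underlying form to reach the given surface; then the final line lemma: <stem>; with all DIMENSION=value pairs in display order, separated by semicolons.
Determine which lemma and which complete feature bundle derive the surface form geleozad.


underlying: gelo-oza-d
RANK=ra - signalled by the affix -d
TOR=ra - signalled by the affix -oza
check: geloozad -> geleozad -> geleozad
lemma: gelo; RANK=ra; TOR=ra


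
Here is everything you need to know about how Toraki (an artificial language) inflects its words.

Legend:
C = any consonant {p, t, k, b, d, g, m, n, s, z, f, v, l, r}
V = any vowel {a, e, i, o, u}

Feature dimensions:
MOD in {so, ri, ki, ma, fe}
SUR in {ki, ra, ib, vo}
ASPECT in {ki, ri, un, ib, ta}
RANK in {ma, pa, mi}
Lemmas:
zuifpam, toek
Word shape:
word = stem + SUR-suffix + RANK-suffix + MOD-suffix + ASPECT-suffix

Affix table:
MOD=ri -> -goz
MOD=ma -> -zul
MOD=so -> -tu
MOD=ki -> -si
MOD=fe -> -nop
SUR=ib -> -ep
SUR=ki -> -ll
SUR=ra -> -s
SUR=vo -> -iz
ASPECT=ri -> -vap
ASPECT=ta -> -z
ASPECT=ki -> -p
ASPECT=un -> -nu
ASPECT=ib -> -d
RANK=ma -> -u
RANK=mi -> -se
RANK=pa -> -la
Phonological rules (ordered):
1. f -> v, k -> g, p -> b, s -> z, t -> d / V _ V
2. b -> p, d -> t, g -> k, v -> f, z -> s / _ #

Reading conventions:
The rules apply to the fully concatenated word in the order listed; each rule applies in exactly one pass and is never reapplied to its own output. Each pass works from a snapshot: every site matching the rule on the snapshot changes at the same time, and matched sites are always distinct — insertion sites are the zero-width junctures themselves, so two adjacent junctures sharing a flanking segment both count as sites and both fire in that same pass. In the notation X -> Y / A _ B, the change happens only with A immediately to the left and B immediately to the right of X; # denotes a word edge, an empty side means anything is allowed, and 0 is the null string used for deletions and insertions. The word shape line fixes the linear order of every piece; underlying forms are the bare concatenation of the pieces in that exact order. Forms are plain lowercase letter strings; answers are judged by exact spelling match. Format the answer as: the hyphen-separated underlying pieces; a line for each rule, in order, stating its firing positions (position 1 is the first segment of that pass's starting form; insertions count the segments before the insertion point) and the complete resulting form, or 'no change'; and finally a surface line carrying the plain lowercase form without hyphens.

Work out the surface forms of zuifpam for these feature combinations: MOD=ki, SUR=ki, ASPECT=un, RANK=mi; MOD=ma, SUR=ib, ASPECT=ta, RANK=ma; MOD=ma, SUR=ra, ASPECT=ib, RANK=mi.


cell MOD=ki, SUR=ki, ASPECT=un, RANK=mi:
underlying: zuifpam-ll-se-si-nu
1. f -> v, k -> g, p -> b, s -> z, t -> d / V _ V: fires at position(s) 12: zuifpamllsezinu
2. b -> p, d -> t, g -> k, v -> f, z -> s / _ #: no change
surface: zuifpamllsezinu

cell MOD=ma, SUR=ib, ASPECT=ta, RANK=ma:
underlying: zuifpam-ep-u-zul-z
1. f -> v, k -> g, p -> b, s -> z, t -> d / V _ V: fires at position(s) 9: zuifpamebuzulz
2. b -> p, d -> t, g -> k, v -> f, z -> s / _ #: fires at position(s) 14: zuifpamebuzuls
surface: zuifpamebuzuls

cell MOD=ma, SUR=ra, ASPECT=ib, RANK=mi:
underlying: zuifpam-s-se-zul-d
1. f -> v, k -> g, p -> b, s -> z, t -> d / V _ V: no change
2. b -> p, d -> t, g -> k, v -> f, z -> s / _ #: fires at position(s) 14: zuifpamssezult
surface: zuifpamssezult


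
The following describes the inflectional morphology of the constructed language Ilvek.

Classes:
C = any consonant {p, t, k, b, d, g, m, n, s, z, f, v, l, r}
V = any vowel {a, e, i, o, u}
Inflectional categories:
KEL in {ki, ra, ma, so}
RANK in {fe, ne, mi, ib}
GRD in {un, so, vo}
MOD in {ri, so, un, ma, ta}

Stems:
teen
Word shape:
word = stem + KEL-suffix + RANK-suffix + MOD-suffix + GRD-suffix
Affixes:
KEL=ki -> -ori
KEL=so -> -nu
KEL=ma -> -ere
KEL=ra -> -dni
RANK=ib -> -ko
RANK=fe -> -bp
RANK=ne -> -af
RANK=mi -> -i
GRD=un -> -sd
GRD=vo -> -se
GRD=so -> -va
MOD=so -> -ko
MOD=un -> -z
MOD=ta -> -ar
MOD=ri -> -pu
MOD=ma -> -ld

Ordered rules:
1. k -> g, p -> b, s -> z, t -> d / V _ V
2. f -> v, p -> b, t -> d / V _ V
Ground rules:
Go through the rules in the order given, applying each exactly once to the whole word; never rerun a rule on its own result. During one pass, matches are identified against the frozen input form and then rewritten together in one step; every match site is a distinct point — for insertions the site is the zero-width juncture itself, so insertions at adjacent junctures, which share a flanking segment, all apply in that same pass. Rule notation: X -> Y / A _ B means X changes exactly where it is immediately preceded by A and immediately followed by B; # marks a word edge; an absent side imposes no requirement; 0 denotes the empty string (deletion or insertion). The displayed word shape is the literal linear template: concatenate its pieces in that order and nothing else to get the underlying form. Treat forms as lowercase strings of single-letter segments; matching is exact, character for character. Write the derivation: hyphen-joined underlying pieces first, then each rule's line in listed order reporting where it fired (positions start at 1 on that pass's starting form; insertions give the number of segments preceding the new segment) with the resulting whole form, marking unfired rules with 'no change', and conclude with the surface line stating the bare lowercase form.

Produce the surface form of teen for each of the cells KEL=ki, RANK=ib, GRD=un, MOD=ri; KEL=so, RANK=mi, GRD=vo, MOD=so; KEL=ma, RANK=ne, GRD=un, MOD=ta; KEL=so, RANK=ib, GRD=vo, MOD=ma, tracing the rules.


cell KEL=ki, RANK=ib, GRD=un, MOD=ri:
underlying: teen-ori-ko-pu-sd
1. k -> g, p -> b, s -> z, t -> d / V _ V: fires at position(s) 8, 10: teenorigobusd
2. f -> v, p -> b, t -> d / V _ V: no change
surface: teenorigobusd

cell KEL=so, RANK=mi, GRD=vo, MOD=so:
underlying: teen-nu-i-ko-se
1. k -> g, p -> b, s -> z, t -> d / V _ V: fires at position(s) 8, 10: teennuigoze
2. f -> v, p -> b, t -> d / V _ V: no change
surface: teennuigoze

cell KEL=ma, RANK=ne, GRD=un, MOD=ta:
underlying: teen-ere-af-ar-sd
1. k -> g, p -> b, s -> z, t -> d / V _ V: no change
2. f -> v, p -> b, t -> d / V _ V: fires at position(s) 9: teenereavarsd
surface: teenereavarsd

cell KEL=so, RANK=ib, GRD=vo, MOD=ma:
underlying: teen-nu-ko-ld-se
1. k -> g, p -> b, s -> z, t -> d / V _ V: fires at position(s) 7: teennugoldse
2. f -> v, p -> b, t -> d / V _ V: no change
surface: teennugoldse


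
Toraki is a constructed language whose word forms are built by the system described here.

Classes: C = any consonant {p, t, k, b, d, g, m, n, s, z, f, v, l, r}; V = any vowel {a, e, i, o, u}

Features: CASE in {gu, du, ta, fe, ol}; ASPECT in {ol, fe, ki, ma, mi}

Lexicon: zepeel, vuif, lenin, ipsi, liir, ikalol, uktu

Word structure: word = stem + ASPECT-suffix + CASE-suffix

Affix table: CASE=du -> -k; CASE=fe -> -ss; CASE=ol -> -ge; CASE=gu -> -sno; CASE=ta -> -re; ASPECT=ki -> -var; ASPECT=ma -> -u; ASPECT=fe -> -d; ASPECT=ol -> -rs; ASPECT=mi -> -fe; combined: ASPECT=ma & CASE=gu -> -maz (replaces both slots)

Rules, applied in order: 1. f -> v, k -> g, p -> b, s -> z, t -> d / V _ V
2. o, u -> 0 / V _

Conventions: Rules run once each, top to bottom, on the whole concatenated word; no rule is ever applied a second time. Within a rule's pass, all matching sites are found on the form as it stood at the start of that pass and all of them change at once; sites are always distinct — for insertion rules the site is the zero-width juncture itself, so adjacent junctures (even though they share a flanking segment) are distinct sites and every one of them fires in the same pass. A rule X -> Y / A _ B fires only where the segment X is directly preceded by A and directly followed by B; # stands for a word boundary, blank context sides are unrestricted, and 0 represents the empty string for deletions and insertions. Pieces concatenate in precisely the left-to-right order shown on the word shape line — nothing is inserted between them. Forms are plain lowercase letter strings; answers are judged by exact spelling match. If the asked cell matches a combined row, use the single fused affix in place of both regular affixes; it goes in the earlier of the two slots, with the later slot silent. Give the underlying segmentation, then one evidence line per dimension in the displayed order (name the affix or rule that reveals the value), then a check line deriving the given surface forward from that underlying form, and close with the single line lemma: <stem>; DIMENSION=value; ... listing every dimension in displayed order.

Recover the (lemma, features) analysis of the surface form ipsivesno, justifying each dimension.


underlying: ipsi-fe-sno
CASE=gu - signalled by the affix -sno
ASPECT=mi - signalled by the affix -fe
check: ipsifesno -> ipsivesno -> ipsivesno
lemma: ipsi; CASE=gu; ASPECT=mi


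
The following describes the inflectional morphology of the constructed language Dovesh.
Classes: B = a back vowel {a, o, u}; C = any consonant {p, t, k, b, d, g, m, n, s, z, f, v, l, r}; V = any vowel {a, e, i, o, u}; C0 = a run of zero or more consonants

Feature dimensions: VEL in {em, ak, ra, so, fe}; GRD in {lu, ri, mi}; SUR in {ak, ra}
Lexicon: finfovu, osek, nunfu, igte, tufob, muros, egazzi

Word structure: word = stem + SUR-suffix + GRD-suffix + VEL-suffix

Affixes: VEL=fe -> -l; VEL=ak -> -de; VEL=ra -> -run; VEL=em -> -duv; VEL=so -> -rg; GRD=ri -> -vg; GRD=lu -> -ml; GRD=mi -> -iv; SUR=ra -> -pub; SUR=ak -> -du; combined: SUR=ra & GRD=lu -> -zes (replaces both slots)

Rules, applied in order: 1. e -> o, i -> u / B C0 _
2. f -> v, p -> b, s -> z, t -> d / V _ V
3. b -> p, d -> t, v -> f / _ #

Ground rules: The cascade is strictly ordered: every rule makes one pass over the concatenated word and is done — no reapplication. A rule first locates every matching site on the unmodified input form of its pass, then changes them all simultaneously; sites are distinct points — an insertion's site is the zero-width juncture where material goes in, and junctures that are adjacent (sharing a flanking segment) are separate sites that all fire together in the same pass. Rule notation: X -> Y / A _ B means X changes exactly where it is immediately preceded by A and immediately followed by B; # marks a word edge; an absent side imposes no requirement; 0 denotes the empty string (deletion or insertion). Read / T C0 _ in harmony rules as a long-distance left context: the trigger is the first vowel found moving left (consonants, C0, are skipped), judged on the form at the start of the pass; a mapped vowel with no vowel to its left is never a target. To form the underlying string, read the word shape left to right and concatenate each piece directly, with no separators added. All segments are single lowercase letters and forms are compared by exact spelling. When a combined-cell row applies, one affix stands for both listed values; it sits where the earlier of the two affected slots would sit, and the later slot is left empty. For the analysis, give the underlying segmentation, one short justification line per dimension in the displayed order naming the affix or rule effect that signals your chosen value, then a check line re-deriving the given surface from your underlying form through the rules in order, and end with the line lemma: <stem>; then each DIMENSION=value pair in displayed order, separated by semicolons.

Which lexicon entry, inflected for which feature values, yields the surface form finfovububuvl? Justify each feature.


underlying: finfovu-pub-iv-l
VEL=fe - signalled by the affix -l
GRD=mi - signalled by the affix -iv
SUR=ra - signalled by the affix -pub
check: finfovupubivl -> finfovupubuvl -> finfovububuvl -> finfovububuvl
lemma: finfovu; VEL=fe; GRD=mi; SUR=ra
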